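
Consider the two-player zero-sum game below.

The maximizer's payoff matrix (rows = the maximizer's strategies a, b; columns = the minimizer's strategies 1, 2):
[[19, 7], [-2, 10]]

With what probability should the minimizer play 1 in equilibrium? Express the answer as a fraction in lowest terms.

1/8

Row minima are 7 and -2, so the maximizer's maximin is 7; column maxima are 19 and 10, so the minimizer's minimax is 10. These differ, so the equilibrium is in mixed strategies.
Let the minimizer play 1 with probability q. The maximizer is indifferent when 19q + 7(1−q) = −2q + 10(1−q), giving q = 1/8.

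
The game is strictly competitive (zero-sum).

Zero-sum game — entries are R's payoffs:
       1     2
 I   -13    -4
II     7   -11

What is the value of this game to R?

-19/3

Row minima are -13 and -11, so R's maximin is -11; column maxima are 7 and -4, so C's minimax is -4. These differ, so the equilibrium is in mixed strategies.
Let R play I with probability p. C is indifferent when −13p + 7(1−p) = −4p − 11(1−p), giving p = 2/3.
Let C play 1 with probability q. R is indifferent when −13q − 4(1−q) = 7q − 11(1−q), giving q = 7/27.
The value is -13·(7/27) + (-4)·(20/27) = -19/3.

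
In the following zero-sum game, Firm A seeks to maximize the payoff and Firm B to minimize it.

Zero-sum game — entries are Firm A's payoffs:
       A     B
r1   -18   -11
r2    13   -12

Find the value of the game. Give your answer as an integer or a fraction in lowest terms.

-359/32

Row minima are -18 and -12, so Firm A's maximin is -12; column maxima are 13 and -11, so Firm B's minimax is -11. These differ, so the equilibrium is in mixed strategies.
Let Firm A play r1 with probability p. Firm B is indifferent when −18p + 13(1−p) = −11p − 12(1−p), giving p = 25/32.
Let Firm B play A with probability q. Firm A is indifferent when −18q − 11(1−q) = 13q − 12(1−q), giving q = 1/32.
The value is -18·(1/32) + (-11)·(31/32) = -359/32.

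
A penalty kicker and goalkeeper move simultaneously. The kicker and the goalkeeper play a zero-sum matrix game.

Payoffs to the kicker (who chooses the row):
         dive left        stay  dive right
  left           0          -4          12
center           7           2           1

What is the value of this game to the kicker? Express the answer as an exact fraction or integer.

28/17

Column dive left is strictly dominated by stay for the goalkeeper (it gives the kicker more in every row).
The remaining 2×2 game on (left, center) × (stay, dive right) has no saddle point. Let the kicker play left with probability p; indifference gives −4p + 2(1−p) = 12p + (1−p), so p = 1/17.
Similarly the goalkeeper's optimal q on stay is 11/17, and the value is -4·(11/17) + (12)·(6/17) = 28/17.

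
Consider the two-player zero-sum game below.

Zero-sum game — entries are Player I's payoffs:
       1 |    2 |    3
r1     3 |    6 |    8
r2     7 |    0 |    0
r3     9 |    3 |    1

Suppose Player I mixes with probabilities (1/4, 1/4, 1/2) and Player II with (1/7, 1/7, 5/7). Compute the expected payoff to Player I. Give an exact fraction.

Against (1/7, 1/7, 5/7), each row's expected payoff is r1: 7; r2: 1; r3: 17/7.
Taking the (1/4, 1/4, 1/2)-weighted average: (1/4)·(7) + (1/4)·(1) + (1/2)·(17/7) = 45/14.

45/14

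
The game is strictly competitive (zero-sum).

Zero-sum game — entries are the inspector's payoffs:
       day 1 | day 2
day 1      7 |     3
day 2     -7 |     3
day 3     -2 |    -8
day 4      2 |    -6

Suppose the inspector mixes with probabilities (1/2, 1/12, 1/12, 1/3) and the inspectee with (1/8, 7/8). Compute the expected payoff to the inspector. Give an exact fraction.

Against (1/8, 7/8), each row's expected payoff is day 1: 7/2; day 2: 7/4; day 3: -29/4; day 4: -5.
Taking the (1/2, 1/12, 1/12, 1/3)-weighted average: (1/2)·(7/2) + (1/12)·(7/4) + (1/12)·(-29/4) + (1/3)·(-5) = -3/8.

-3/8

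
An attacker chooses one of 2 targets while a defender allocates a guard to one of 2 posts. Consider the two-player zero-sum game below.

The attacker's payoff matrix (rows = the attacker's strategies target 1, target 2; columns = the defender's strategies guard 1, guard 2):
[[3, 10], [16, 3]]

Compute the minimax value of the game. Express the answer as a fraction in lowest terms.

151/20

Row minima are 3 and 3, so the attacker's maximin is 3; column maxima are 16 and 10, so the defender's minimax is 10. These differ, so the equilibrium is in mixed strategies.
Let the attacker play target 1 with probability p. The defender is indifferent when 3p + 16(1−p) = 10p + 3(1−p), giving p = 13/20.
Let the defender play guard 1 with probability q. The attacker is indifferent when 3q + 10(1−q) = 16q + 3(1−q), giving q = 7/20.
The value is 3·(7/20) + (10)·(13/20) = 151/20.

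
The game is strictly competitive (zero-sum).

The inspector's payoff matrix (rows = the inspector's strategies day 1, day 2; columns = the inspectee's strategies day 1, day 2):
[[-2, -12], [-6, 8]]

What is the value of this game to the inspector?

-11/3

Row minima are -12 and -6, so the inspector's maximin is -6; column maxima are -2 and 8, so the inspectee's minimax is -2. These differ, so the equilibrium is in mixed strategies.
Let the inspector play day 1 with probability p. The inspectee is indifferent when −2p − 6(1−p) = −12p + 8(1−p), giving p = 7/12.
Let the inspectee play day 1 with probability q. The inspector is indifferent when −2q − 12(1−q) = −6q + 8(1−q), giving q = 5/6.
The value is -2·(5/6) + (-12)·(1/6) = -11/3.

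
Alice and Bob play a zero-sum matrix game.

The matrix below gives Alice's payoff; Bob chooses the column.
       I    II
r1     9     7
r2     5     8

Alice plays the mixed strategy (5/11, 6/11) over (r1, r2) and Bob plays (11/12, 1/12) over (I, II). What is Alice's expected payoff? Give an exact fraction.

227/33

Against (11/12, 1/12), each row's expected payoff is r1: 53/6; r2: 21/4.
Taking the (5/11, 6/11)-weighted average: (5/11)·(53/6) + (6/11)·(21/4) = 227/33.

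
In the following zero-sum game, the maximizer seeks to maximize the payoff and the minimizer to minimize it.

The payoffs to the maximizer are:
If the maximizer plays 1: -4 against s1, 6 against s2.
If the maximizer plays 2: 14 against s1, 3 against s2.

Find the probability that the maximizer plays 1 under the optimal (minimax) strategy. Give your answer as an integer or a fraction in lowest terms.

11/21

Row minima are -4 and 3, so the maximizer's maximin is 3; column maxima are 14 and 6, so the minimizer's minimax is 6. These differ, so the equilibrium is in mixed strategies.
Let the maximizer play 1 with probability p. The minimizer is indifferent when −4p + 14(1−p) = 6p + 3(1−p), giving p = 11/21.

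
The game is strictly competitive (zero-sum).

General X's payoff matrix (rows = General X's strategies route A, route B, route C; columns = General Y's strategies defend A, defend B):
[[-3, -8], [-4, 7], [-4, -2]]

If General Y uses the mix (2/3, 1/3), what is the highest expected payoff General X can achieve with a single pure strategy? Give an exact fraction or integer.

-1/3

route A: (-3)·(2/3) + (-8)·(1/3) = -14/3.
route B: (-4)·(2/3) + (7)·(1/3) = -1/3.
route C: (-4)·(2/3) + (-2)·(1/3) = -10/3.
The best pure response is route B with expected payoff -1/3.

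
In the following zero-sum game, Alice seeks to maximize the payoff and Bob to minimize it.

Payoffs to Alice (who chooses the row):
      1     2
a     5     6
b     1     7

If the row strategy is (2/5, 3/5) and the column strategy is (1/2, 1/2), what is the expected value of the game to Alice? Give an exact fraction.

Against (1/2, 1/2), each row's expected payoff is a: 11/2; b: 4.
Taking the (2/5, 3/5)-weighted average: (2/5)·(11/2) + (3/5)·(4) = 23/5.

23/5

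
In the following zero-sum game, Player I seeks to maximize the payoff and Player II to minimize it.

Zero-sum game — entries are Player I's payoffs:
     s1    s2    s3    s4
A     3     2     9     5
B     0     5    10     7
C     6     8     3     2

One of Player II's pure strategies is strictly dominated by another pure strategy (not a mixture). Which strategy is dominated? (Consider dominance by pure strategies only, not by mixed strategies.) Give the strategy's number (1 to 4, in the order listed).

Player II prefers columns that give Player I less. Compare s3 with s4: 5 < 9, 7 < 10, 2 < 3.
So s4 strictly dominates s3 for Player II; s3 is strictly dominated.

3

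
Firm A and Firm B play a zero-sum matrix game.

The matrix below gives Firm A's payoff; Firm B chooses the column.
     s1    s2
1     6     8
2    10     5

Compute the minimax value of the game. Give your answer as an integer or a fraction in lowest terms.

50/7

Row minima are 6 and 5, so Firm A's maximin is 6; column maxima are 10 and 8, so Firm B's minimax is 8. These differ, so the equilibrium is in mixed strategies.
Let Firm A play 1 with probability p. Firm B is indifferent when 6p + 10(1−p) = 8p + 5(1−p), giving p = 5/7.
Let Firm B play s1 with probability q. Firm A is indifferent when 6q + 8(1−q) = 10q + 5(1−q), giving q = 3/7.
The value is 6·(3/7) + (8)·(4/7) = 50/7.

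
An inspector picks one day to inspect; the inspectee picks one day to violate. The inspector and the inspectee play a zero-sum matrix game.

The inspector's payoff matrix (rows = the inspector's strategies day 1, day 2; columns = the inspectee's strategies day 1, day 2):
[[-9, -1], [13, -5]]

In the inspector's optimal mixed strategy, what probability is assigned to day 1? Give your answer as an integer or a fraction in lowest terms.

9/13

Row minima are -9 and -5, so the inspector's maximin is -5; column maxima are 13 and -1, so the inspectee's minimax is -1. These differ, so the equilibrium is in mixed strategies.
Let the inspector play day 1 with probability p. The inspectee is indifferent when −9p + 13(1−p) = −p − 5(1−p), giving p = 9/13.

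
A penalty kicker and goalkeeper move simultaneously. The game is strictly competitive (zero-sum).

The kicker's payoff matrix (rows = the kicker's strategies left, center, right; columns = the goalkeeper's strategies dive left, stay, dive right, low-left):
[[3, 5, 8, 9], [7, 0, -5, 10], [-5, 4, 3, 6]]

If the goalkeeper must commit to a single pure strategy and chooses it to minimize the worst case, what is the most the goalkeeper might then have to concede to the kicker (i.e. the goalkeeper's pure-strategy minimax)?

The worst case (largest entry) in each column is dive left: 7, stay: 5, dive right: 8, low-left: 10.
The best (smallest) of these is 5.

5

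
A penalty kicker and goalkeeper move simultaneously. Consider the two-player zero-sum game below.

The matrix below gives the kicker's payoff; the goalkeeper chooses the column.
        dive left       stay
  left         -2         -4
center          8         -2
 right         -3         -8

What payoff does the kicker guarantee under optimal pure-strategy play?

Row minima: -4, -2, -8 → the kicker's maximin is -2.
Column maxima: 8, -2 → the goalkeeper's minimax is -2.
They coincide at (center, stay), so the value is -2.

-2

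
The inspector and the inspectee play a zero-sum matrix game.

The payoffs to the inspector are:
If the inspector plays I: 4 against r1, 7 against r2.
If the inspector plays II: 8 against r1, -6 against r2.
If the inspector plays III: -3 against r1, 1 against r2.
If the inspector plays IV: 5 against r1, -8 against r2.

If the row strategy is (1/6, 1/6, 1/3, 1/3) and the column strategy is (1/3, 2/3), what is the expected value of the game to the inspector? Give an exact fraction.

-5/9

Against (1/3, 2/3), each row's expected payoff is I: 6; II: -4/3; III: -1/3; IV: -11/3.
Taking the (1/6, 1/6, 1/3, 1/3)-weighted average: (1/6)·(6) + (1/6)·(-4/3) + (1/3)·(-1/3) + (1/3)·(-11/3) = -5/9.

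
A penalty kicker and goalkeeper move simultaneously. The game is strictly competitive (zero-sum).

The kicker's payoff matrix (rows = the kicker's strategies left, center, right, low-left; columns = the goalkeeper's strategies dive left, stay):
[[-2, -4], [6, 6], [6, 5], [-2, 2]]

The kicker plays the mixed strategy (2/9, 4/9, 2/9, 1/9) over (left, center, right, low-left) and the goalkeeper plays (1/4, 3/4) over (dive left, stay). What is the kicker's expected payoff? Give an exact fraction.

Against (1/4, 3/4), each row's expected payoff is left: -7/2; center: 6; right: 21/4; low-left: 1.
Taking the (2/9, 4/9, 2/9, 1/9)-weighted average: (2/9)·(-7/2) + (4/9)·(6) + (2/9)·(21/4) + (1/9)·(1) = 19/6.

19/6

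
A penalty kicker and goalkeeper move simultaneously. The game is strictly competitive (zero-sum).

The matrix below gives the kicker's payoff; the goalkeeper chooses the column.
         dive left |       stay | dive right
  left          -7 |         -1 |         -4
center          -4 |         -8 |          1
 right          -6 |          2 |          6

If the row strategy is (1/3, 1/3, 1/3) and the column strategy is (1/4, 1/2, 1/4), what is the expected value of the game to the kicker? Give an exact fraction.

Against (1/4, 1/2, 1/4), each row's expected payoff is left: -13/4; center: -19/4; right: 1.
Taking the (1/3, 1/3, 1/3)-weighted average: (1/3)·(-13/4) + (1/3)·(-19/4) + (1/3)·(1) = -7/3.

-7/3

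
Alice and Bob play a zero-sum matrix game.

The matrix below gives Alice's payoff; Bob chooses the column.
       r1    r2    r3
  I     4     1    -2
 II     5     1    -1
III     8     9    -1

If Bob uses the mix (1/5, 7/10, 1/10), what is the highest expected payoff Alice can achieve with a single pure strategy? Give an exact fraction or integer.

39/5

I: (4)·(1/5) + (1)·(7/10) + (-2)·(1/10) = 13/10.
II: (5)·(1/5) + (1)·(7/10) + (-1)·(1/10) = 8/5.
III: (8)·(1/5) + (9)·(7/10) + (-1)·(1/10) = 39/5.
The best pure response is III with expected payoff 39/5.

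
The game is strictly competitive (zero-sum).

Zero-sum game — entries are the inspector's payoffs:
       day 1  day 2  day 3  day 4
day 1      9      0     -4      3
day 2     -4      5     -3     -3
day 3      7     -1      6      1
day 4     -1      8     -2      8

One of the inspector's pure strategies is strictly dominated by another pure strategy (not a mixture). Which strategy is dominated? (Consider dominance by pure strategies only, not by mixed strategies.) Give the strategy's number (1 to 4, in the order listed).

Compare day 2 with day 4: -1 > -4, 8 > 5, -2 > -3, 8 > -3.
So day 4 strictly dominates day 2 for the inspector; day 2 is strictly dominated.

2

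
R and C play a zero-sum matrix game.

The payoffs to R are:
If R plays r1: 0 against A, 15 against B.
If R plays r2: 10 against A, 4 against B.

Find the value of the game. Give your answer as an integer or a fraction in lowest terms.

Row minima are 0 and 4, so R's maximin is 4; column maxima are 10 and 15, so C's minimax is 10. These differ, so the equilibrium is in mixed strategies.
Let R play r1 with probability p. C is indifferent when 10(1−p) = 15p + 4(1−p), giving p = 2/7.
Let C play A with probability q. R is indifferent when 15(1−q) = 10q + 4(1−q), giving q = 11/21.
The value is 0·(11/21) + (15)·(10/21) = 50/7.

50/7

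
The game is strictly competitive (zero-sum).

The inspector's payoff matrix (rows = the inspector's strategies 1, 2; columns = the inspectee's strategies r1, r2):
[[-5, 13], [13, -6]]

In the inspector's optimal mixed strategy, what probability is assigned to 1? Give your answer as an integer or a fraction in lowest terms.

Row minima are -5 and -6, so the inspector's maximin is -5; column maxima are 13 and 13, so the inspectee's minimax is 13. These differ, so the equilibrium is in mixed strategies.
Let the inspector play 1 with probability p. The inspectee is indifferent when −5p + 13(1−p) = 13p − 6(1−p), giving p = 19/37.

19/37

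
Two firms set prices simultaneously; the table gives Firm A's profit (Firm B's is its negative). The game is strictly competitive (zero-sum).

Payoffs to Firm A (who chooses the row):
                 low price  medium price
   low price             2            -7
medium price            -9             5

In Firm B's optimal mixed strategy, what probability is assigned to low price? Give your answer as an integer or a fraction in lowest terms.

Row minima are -7 and -9, so Firm A's maximin is -7; column maxima are 2 and 5, so Firm B's minimax is 2. These differ, so the equilibrium is in mixed strategies.
Let Firm B play low price with probability q. Firm A is indifferent when 2q − 7(1−q) = −9q + 5(1−q), giving q = 12/23.

12/23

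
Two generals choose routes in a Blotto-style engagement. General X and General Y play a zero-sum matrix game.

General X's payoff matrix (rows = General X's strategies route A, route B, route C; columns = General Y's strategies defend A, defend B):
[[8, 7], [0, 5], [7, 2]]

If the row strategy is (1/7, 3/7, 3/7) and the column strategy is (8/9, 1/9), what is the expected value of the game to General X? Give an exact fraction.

Against (8/9, 1/9), each row's expected payoff is route A: 71/9; route B: 5/9; route C: 58/9.
Taking the (1/7, 3/7, 3/7)-weighted average: (1/7)·(71/9) + (3/7)·(5/9) + (3/7)·(58/9) = 260/63.

260/63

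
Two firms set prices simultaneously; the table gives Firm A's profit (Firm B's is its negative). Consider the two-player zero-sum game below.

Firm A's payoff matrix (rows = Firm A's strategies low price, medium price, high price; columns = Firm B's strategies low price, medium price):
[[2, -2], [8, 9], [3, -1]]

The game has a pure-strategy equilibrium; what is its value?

8

Row minima: -2, 8, -1 → Firm A's maximin is 8.
Column maxima: 8, 9 → Firm B's minimax is 8.
They coincide at (medium price, low price), so the value is 8.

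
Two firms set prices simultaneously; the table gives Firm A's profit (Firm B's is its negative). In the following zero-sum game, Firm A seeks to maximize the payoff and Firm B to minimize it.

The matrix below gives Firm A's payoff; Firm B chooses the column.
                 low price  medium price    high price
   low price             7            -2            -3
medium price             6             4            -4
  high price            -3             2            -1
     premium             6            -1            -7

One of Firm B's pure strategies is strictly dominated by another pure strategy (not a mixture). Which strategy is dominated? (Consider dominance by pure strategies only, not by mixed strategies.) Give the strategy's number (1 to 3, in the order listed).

2

Firm B prefers columns that give Firm A less. Compare medium price with high price: -3 < -2, -4 < 4, -1 < 2, -7 < -1.
So high price strictly dominates medium price for Firm B; medium price is strictly dominated.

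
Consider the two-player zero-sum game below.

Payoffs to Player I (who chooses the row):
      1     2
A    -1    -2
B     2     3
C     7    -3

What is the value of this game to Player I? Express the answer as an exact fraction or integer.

27/11

Row A is strictly dominated by row B, so Player I never plays it.
The remaining 2×2 game on (B, C) × (1, 2) has no saddle point. Let Player I play B with probability p; indifference gives 2p + 7(1−p) = 3p − 3(1−p), so p = 10/11.
Similarly Player II's optimal q on 1 is 6/11, and the value is 2·(6/11) + (3)·(5/11) = 27/11.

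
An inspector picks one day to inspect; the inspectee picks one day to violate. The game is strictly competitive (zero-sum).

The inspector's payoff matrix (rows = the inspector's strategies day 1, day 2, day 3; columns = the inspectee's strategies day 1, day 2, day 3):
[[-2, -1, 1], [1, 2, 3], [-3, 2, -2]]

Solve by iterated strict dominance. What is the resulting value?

1

Column day 3 is strictly dominated by day 1 for the inspectee (-2<1, 1<3, -3<-2); eliminate day 3.
Row day 1 is strictly dominated by row day 2 (1>-2, 2>-1); eliminate day 1.
Column day 2 is strictly dominated by day 1 for the inspectee (1<2, -3<2); eliminate day 2.
Row day 3 is strictly dominated by row day 2 (1>-3); eliminate day 3.
Only (day 2, day 1) remains, with payoff 1.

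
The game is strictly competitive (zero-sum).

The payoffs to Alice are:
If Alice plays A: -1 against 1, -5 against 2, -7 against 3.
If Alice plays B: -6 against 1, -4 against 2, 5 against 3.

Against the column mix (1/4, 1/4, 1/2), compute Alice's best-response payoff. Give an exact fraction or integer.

0

A: (-1)·(1/4) + (-5)·(1/4) + (-7)·(1/2) = -5.
B: (-6)·(1/4) + (-4)·(1/4) + (5)·(1/2) = 0.
The best pure response is B with expected payoff 0.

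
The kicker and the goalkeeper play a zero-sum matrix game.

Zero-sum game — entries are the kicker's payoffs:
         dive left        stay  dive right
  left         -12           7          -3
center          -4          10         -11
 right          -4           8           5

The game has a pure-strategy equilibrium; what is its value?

Row minima: -12, -11, -4 → the kicker's maximin is -4.
Column maxima: -4, 10, 5 → the goalkeeper's minimax is -4.
They coincide at (right, dive left), so the value is -4.

-4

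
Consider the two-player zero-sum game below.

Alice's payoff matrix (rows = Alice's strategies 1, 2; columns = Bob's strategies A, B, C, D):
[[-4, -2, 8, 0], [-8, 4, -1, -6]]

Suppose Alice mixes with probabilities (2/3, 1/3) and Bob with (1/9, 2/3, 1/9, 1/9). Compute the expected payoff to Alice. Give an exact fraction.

Against (1/9, 2/3, 1/9, 1/9), each row's expected payoff is 1: -8/9; 2: 1.
Taking the (2/3, 1/3)-weighted average: (2/3)·(-8/9) + (1/3)·(1) = -7/27.

-7/27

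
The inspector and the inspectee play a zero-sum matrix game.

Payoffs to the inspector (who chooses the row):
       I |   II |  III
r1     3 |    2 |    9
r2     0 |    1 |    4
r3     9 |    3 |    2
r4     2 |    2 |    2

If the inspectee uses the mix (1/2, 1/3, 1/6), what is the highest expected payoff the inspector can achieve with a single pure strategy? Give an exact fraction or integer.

35/6

r1: (3)·(1/2) + (2)·(1/3) + (9)·(1/6) = 11/3.
r2: (0)·(1/2) + (1)·(1/3) + (4)·(1/6) = 1.
r3: (9)·(1/2) + (3)·(1/3) + (2)·(1/6) = 35/6.
r4: (2)·(1/2) + (2)·(1/3) + (2)·(1/6) = 2.
The best pure response is r3 with expected payoff 35/6.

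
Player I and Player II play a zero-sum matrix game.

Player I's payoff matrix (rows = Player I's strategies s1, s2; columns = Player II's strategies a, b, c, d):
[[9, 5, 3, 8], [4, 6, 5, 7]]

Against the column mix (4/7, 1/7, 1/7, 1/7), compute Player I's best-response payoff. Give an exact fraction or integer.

s1: (9)·(4/7) + (5)·(1/7) + (3)·(1/7) + (8)·(1/7) = 52/7.
s2: (4)·(4/7) + (6)·(1/7) + (5)·(1/7) + (7)·(1/7) = 34/7.
The best pure response is s1 with expected payoff 52/7.

52/7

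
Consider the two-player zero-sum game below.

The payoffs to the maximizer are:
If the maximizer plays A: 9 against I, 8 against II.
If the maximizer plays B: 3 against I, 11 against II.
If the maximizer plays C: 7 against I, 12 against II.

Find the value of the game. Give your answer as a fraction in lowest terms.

26/3

Row B is strictly dominated by row C, so the maximizer never plays it.
The remaining 2×2 game on (A, C) × (I, II) has no saddle point. Let the maximizer play A with probability p; indifference gives 9p + 7(1−p) = 8p + 12(1−p), so p = 5/6.
Similarly the minimizer's optimal q on I is 2/3, and the value is 9·(2/3) + (8)·(1/3) = 26/3.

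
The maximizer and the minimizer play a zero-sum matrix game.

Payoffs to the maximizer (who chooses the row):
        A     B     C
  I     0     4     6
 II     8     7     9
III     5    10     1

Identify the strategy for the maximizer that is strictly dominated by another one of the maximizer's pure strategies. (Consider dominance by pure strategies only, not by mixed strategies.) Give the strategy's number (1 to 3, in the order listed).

Compare I with II: 8 > 0, 7 > 4, 9 > 6.
So II strictly dominates I for the maximizer; I is strictly dominated.

1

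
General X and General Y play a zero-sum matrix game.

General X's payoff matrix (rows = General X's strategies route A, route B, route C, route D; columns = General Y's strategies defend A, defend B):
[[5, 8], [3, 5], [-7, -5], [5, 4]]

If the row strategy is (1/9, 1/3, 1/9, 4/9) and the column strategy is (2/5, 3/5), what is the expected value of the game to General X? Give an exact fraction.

Against (2/5, 3/5), each row's expected payoff is route A: 34/5; route B: 21/5; route C: -29/5; route D: 22/5.
Taking the (1/9, 1/3, 1/9, 4/9)-weighted average: (1/9)·(34/5) + (1/3)·(21/5) + (1/9)·(-29/5) + (4/9)·(22/5) = 52/15.

52/15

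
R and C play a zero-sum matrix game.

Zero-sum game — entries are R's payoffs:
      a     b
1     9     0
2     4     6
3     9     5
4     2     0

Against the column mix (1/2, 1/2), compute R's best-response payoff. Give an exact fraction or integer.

1: (9)·(1/2) + (0)·(1/2) = 9/2.
2: (4)·(1/2) + (6)·(1/2) = 5.
3: (9)·(1/2) + (5)·(1/2) = 7.
4: (2)·(1/2) + (0)·(1/2) = 1.
The best pure response is 3 with expected payoff 7.

7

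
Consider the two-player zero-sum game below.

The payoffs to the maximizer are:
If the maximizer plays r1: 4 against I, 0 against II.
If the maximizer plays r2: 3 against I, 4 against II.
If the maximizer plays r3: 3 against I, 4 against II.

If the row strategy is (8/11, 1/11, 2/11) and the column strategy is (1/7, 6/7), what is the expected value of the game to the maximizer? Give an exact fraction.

Against (1/7, 6/7), each row's expected payoff is r1: 4/7; r2: 27/7; r3: 27/7.
Taking the (8/11, 1/11, 2/11)-weighted average: (8/11)·(4/7) + (1/11)·(27/7) + (2/11)·(27/7) = 113/77.

113/77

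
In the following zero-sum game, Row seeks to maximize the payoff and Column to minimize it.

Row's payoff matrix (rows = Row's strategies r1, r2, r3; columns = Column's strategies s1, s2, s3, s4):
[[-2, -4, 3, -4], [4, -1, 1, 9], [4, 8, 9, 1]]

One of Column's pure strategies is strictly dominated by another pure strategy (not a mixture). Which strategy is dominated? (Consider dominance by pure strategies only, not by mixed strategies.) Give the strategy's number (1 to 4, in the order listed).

Column prefers columns that give Row less. Compare s3 with s2: -4 < 3, -1 < 1, 8 < 9.
So s2 strictly dominates s3 for Column; s3 is strictly dominated.

3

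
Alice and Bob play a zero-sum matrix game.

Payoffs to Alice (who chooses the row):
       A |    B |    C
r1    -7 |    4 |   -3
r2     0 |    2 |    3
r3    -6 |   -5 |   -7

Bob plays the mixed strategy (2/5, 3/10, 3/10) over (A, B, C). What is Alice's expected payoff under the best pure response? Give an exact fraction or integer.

r1: (-7)·(2/5) + (4)·(3/10) + (-3)·(3/10) = -5/2.
r2: (0)·(2/5) + (2)·(3/10) + (3)·(3/10) = 3/2.
r3: (-6)·(2/5) + (-5)·(3/10) + (-7)·(3/10) = -6.
The best pure response is r2 with expected payoff 3/2.

3/2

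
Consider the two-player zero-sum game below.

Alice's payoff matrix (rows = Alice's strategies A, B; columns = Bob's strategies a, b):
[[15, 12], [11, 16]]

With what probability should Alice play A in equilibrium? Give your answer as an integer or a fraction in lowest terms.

Row minima are 12 and 11, so Alice's maximin is 12; column maxima are 15 and 16, so Bob's minimax is 15. These differ, so the equilibrium is in mixed strategies.
Let Alice play A with probability p. Bob is indifferent when 15p + 11(1−p) = 12p + 16(1−p), giving p = 5/8.

5/8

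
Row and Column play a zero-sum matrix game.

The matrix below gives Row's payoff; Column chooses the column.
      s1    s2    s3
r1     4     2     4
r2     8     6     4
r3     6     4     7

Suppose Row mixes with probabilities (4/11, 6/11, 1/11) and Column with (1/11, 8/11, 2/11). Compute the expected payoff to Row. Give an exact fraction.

548/121

Against (1/11, 8/11, 2/11), each row's expected payoff is r1: 28/11; r2: 64/11; r3: 52/11.
Taking the (4/11, 6/11, 1/11)-weighted average: (4/11)·(28/11) + (6/11)·(64/11) + (1/11)·(52/11) = 548/121.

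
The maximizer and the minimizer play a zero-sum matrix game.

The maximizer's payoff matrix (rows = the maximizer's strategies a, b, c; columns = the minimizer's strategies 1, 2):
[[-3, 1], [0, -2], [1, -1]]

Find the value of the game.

Row b is strictly dominated by row c, so the maximizer never plays it.
The remaining 2×2 game on (a, c) × (1, 2) has no saddle point. Let the maximizer play a with probability p; indifference gives −3p + (1−p) = p − (1−p), so p = 1/3.
Similarly the minimizer's optimal q on 1 is 1/3, and the value is -3·(1/3) + (1)·(2/3) = -1/3.

-1/3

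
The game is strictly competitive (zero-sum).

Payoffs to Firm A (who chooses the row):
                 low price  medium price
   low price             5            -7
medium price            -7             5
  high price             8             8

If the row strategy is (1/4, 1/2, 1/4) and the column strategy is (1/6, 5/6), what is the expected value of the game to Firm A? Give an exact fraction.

Against (1/6, 5/6), each row's expected payoff is low price: -5; medium price: 3; high price: 8.
Taking the (1/4, 1/2, 1/4)-weighted average: (1/4)·(-5) + (1/2)·(3) + (1/4)·(8) = 9/4.

9/4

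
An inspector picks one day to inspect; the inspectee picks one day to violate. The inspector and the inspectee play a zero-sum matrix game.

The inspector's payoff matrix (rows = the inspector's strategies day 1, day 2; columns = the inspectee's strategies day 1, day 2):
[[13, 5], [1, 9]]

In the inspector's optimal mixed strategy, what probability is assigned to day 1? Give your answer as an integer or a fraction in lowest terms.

Row minima are 5 and 1, so the inspector's maximin is 5; column maxima are 13 and 9, so the inspectee's minimax is 9. These differ, so the equilibrium is in mixed strategies.
Let the inspector play day 1 with probability p. The inspectee is indifferent when 13p + (1−p) = 5p + 9(1−p), giving p = 1/2.

1/2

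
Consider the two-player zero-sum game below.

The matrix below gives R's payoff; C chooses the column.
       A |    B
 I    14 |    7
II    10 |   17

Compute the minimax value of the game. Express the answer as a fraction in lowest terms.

Row minima are 7 and 10, so R's maximin is 10; column maxima are 14 and 17, so C's minimax is 14. These differ, so the equilibrium is in mixed strategies.
Let R play I with probability p. C is indifferent when 14p + 10(1−p) = 7p + 17(1−p), giving p = 1/2.
Let C play A with probability q. R is indifferent when 14q + 7(1−q) = 10q + 17(1−q), giving q = 5/7.
The value is 14·(5/7) + (7)·(2/7) = 12.

12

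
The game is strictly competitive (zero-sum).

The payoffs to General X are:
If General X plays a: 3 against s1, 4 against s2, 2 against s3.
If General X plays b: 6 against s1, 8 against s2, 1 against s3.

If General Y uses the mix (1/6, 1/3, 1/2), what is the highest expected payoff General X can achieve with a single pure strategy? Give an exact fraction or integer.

a: (3)·(1/6) + (4)·(1/3) + (2)·(1/2) = 17/6.
b: (6)·(1/6) + (8)·(1/3) + (1)·(1/2) = 25/6.
The best pure response is b with expected payoff 25/6.

25/6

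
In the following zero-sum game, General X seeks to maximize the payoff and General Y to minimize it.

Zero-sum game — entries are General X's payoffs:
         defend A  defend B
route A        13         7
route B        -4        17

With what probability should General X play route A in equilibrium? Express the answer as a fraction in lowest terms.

Row minima are 7 and -4, so General X's maximin is 7; column maxima are 13 and 17, so General Y's minimax is 13. These differ, so the equilibrium is in mixed strategies.
Let General X play route A with probability p. General Y is indifferent when 13p − 4(1−p) = 7p + 17(1−p), giving p = 7/9.

7/9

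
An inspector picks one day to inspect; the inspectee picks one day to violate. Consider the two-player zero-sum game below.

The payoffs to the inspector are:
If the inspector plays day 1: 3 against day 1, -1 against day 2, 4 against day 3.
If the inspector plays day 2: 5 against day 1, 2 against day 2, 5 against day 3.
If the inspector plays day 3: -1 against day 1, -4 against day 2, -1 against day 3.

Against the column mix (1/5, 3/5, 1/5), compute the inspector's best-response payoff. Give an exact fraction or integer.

16/5

day 1: (3)·(1/5) + (-1)·(3/5) + (4)·(1/5) = 4/5.
day 2: (5)·(1/5) + (2)·(3/5) + (5)·(1/5) = 16/5.
day 3: (-1)·(1/5) + (-4)·(3/5) + (-1)·(1/5) = -14/5.
The best pure response is day 2 with expected payoff 16/5.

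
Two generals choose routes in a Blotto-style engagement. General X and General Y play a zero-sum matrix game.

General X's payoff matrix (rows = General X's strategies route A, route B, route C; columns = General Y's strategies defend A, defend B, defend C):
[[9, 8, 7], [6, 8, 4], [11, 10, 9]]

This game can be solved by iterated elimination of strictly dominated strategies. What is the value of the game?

Row route B is strictly dominated by row route C (11>6, 10>8, 9>4); eliminate route B.
Column defend B is strictly dominated by defend C for General Y (7<8, 9<10); eliminate defend B.
Row route A is strictly dominated by row route C (11>9, 9>7); eliminate route A.
Column defend A is strictly dominated by defend C for General Y (9<11); eliminate defend A.
Only (route C, defend C) remains, with payoff 9.

9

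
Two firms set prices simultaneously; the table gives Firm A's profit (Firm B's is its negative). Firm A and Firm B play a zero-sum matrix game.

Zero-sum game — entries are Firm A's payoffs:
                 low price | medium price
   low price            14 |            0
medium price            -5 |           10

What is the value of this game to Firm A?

Row minima are 0 and -5, so Firm A's maximin is 0; column maxima are 14 and 10, so Firm B's minimax is 10. These differ, so the equilibrium is in mixed strategies.
Let Firm A play low price with probability p. Firm B is indifferent when 14p − 5(1−p) = 10(1−p), giving p = 15/29.
Let Firm B play low price with probability q. Firm A is indifferent when 14q = −5q + 10(1−q), giving q = 10/29.
The value is 14·(10/29) + (0)·(19/29) = 140/29.

140/29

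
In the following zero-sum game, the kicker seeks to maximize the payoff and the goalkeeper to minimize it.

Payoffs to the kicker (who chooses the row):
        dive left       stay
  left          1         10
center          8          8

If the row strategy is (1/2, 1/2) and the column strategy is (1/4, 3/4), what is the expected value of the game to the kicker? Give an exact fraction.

63/8

Against (1/4, 3/4), each row's expected payoff is left: 31/4; center: 8.
Taking the (1/2, 1/2)-weighted average: (1/2)·(31/4) + (1/2)·(8) = 63/8.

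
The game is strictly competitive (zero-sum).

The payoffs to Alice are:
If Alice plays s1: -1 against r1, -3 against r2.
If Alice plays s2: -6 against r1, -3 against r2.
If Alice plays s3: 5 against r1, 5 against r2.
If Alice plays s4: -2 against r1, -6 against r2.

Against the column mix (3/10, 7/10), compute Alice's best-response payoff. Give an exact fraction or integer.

s1: (-1)·(3/10) + (-3)·(7/10) = -12/5.
s2: (-6)·(3/10) + (-3)·(7/10) = -39/10.
s3: (5)·(3/10) + (5)·(7/10) = 5.
s4: (-2)·(3/10) + (-6)·(7/10) = -24/5.
The best pure response is s3 with expected payoff 5.

5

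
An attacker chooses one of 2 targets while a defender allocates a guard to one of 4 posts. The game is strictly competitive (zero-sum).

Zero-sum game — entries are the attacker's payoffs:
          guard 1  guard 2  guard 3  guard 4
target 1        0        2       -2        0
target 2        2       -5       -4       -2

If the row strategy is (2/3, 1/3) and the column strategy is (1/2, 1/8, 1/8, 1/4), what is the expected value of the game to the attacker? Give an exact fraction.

-5/24

Against (1/2, 1/8, 1/8, 1/4), each row's expected payoff is target 1: 0; target 2: -5/8.
Taking the (2/3, 1/3)-weighted average: (2/3)·(0) + (1/3)·(-5/8) = -5/24.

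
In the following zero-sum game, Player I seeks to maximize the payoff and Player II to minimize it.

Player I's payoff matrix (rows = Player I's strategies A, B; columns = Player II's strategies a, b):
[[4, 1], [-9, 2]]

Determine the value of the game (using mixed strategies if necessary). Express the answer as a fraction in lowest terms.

Row minima are 1 and -9, so Player I's maximin is 1; column maxima are 4 and 2, so Player II's minimax is 2. These differ, so the equilibrium is in mixed strategies.
Let Player I play A with probability p. Player II is indifferent when 4p − 9(1−p) = p + 2(1−p), giving p = 11/14.
Let Player II play a with probability q. Player I is indifferent when 4q + (1−q) = −9q + 2(1−q), giving q = 1/14.
The value is 4·(1/14) + (1)·(13/14) = 17/14.

17/14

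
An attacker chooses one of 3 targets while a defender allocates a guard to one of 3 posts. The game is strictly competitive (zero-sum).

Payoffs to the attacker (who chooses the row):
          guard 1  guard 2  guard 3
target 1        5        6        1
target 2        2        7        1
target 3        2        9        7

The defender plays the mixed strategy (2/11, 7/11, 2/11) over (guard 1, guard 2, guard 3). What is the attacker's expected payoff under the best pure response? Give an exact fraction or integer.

81/11

target 1: (5)·(2/11) + (6)·(7/11) + (1)·(2/11) = 54/11.
target 2: (2)·(2/11) + (7)·(7/11) + (1)·(2/11) = 5.
target 3: (2)·(2/11) + (9)·(7/11) + (7)·(2/11) = 81/11.
The best pure response is target 3 with expected payoff 81/11.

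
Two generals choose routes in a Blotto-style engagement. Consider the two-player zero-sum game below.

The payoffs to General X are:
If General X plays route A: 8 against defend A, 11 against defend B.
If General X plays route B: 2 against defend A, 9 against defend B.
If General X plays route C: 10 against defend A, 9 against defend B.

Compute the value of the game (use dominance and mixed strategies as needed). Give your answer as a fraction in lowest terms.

19/2

Row route B is strictly dominated by row route A, so General X never plays it.
The remaining 2×2 game on (route A, route C) × (defend A, defend B) has no saddle point. Let General X play route A with probability p; indifference gives 8p + 10(1−p) = 11p + 9(1−p), so p = 1/4.
Similarly General Y's optimal q on defend A is 1/2, and the value is 8·(1/2) + (11)·(1/2) = 19/2.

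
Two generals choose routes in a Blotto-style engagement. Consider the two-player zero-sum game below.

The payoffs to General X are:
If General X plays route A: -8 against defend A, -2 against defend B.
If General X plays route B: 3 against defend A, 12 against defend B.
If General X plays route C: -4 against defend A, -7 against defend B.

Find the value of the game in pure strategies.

Row minima: -8, 3, -7 → General X's maximin is 3.
Column maxima: 3, 12 → General Y's minimax is 3.
They coincide at (route B, defend A), so the value is 3.

3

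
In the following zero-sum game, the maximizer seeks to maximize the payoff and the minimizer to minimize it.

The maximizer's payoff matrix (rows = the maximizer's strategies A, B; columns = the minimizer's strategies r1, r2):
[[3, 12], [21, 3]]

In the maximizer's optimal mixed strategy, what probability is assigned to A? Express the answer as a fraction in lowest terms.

Row minima are 3 and 3, so the maximizer's maximin is 3; column maxima are 21 and 12, so the minimizer's minimax is 12. These differ, so the equilibrium is in mixed strategies.
Let the maximizer play A with probability p. The minimizer is indifferent when 3p + 21(1−p) = 12p + 3(1−p), giving p = 2/3.

2/3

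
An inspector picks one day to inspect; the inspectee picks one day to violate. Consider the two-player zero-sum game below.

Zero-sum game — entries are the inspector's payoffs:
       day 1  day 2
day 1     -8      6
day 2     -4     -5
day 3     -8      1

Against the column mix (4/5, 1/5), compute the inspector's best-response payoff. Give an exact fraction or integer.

-21/5

day 1: (-8)·(4/5) + (6)·(1/5) = -26/5.
day 2: (-4)·(4/5) + (-5)·(1/5) = -21/5.
day 3: (-8)·(4/5) + (1)·(1/5) = -31/5.
The best pure response is day 2 with expected payoff -21/5.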